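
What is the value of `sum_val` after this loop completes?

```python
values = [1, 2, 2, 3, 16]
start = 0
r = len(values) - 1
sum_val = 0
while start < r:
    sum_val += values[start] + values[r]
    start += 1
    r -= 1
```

Sum of pairs from ends
`sum_val` takes the values: 0 → 17 → 22

Answer: 22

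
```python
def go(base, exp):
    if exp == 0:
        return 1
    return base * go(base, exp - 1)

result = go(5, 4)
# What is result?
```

go(5, 4) = 5 * 5 * 5 * 5 = 625

Answer: 625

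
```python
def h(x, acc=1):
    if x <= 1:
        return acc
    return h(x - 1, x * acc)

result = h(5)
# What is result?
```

Accumulator trace (n, acc): (5, 1) -> (4, 5) -> (3, 20) -> (2, 60) -> (1, 120) -> return 120

Answer: 120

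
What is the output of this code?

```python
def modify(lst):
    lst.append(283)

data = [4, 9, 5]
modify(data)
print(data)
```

Key concept: function modifies passed list.
Step by step:
`data = [4, 9, 5]` → data = [4, 9, 5]
`modify(data)` → data = [4, 9, 5, 283]
`print(data)` → prints [4, 9, 5, 283]

Answer: [4, 9, 5, 283]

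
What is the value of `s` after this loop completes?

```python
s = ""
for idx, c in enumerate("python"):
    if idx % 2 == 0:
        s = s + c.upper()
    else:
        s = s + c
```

Uppercase even positions in 'python'
`s` takes the values: "" → "P" → "Py" → "PyT" → "PyTh" → "PyThO" → "PyThOn"

Answer: "PyThOn"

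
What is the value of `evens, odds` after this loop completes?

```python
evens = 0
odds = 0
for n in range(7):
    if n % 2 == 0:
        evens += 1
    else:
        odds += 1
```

Count evens and odds in range(7)
`evens, odds` takes the values: (0, 0) → (1, 0) → (1, 1) → (2, 1) → (2, 2) → (3, 2) → (3, 3) → (4, 3)

Answer: 4, 3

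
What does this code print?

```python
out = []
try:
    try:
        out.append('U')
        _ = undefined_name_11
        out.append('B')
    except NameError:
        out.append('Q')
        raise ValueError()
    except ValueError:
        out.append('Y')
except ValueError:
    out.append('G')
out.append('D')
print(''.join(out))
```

Execution trace: 'U' (try body) → 'Q' (except NameError) → 'G' (outer except ValueError) → 'D' (after the try/except). Output: UQGD

Answer: UQGD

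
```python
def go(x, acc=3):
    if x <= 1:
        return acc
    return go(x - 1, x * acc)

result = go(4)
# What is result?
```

Accumulator trace (n, acc): (4, 3) -> (3, 12) -> (2, 36) -> (1, 72) -> return 72

Answer: 72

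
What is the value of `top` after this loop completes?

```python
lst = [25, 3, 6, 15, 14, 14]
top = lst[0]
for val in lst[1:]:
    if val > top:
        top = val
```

Maximum of [25, 3, 6, 15, 14, 14]
`top` takes the values: 25

Answer: 25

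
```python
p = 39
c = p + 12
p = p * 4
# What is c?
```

Trace:
`p = 39` → p = 39
`c = p + 12` → c = 51
`p = p * 4` → p = 156
So c = 51

Answer: 51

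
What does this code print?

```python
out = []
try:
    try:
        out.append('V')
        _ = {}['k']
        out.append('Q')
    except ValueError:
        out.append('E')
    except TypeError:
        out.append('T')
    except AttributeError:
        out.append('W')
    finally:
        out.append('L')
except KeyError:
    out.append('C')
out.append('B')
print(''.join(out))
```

Execution trace: 'V' (inner try body) → 'L' (inner finally) → 'C' (outer except KeyError) → 'B' (after the try/except). Output: VLCB

Answer: VLCB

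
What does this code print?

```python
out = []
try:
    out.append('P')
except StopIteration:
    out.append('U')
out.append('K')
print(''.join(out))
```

Execution trace: 'P' (try body, no exception) → 'K' (after the try/except). Output: PK

Answer: PK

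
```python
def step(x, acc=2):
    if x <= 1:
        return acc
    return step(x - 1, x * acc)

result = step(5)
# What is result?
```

Accumulator trace (n, acc): (5, 2) -> (4, 10) -> (3, 40) -> (2, 120) -> (1, 240) -> return 240

Answer: 240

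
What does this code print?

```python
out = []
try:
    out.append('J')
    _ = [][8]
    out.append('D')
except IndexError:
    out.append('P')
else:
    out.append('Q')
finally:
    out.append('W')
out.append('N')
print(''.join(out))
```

Execution trace: 'J' (try body) → 'P' (except IndexError) → 'W' (finally) → 'N' (after the try/except). Output: JPWN

Answer: JPWN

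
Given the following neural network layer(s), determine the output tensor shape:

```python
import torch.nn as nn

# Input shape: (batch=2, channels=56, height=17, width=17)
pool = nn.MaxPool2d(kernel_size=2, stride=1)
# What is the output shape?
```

Input: (2, 56, 17, 17) -> Output: (2, 56, 16, 16)

Answer: (2, 56, 16, 16)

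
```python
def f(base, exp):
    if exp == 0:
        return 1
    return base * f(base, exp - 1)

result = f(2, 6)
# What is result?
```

f(2, 6) = 2 * 2 * 2 * 2 * 2 * 2 = 64

Answer: 64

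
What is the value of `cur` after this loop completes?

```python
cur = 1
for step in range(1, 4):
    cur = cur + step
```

Start at 1, add 1 through 3
`cur` takes the values: 1 → 2 → 4 → 7

Answer: 7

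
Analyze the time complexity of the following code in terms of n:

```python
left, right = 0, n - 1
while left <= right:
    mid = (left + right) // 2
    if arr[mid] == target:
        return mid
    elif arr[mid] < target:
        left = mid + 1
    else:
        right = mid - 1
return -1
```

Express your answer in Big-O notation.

This is Binary search in a sorted array. Time complexity: O(log n).

Answer: O(log n)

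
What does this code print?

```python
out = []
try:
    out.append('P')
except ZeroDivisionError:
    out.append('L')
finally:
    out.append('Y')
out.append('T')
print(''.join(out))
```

Execution trace: 'P' (try body, no exception) → 'Y' (finally) → 'T' (after the try/except). Output: PYT

Answer: PYT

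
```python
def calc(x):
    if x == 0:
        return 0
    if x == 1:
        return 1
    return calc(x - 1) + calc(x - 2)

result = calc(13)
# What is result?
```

Build up from base cases: calc(0)=0, calc(1)=1, calc(2)=1, calc(3)=2, calc(4)=3, calc(5)=5, calc(6)=8, ..., calc(13)=233

Answer: 233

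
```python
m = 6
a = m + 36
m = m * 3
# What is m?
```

Trace:
`m = 6` → m = 6
`a = m + 36` → a = 42
`m = m * 3` → m = 18
So m = 18

Answer: 18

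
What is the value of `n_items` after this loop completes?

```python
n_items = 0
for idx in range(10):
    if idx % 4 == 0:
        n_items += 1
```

Count numbers divisible by 4 in range(10)
`n_items` takes the values: 0 → 1 → 2 → 3

Answer: 3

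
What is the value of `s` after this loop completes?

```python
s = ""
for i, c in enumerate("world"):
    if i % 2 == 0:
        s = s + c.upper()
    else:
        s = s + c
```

Uppercase even positions in 'world'
`s` takes the values: "" → "W" → "Wo" → "WoR" → "WoRl" → "WoRlD"

Answer: "WoRlD"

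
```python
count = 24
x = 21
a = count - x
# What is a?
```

Trace:
`count = 24` → count = 24
`x = 21` → x = 21
`a = count - x` → a = 3
So a = 3

Answer: 3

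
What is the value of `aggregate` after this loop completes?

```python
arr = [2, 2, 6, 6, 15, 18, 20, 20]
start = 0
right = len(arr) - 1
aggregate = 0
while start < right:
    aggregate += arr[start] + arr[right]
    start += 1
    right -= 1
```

Sum of pairs from ends
`aggregate` takes the values: 0 → 22 → 44 → 68 → 89

Answer: 89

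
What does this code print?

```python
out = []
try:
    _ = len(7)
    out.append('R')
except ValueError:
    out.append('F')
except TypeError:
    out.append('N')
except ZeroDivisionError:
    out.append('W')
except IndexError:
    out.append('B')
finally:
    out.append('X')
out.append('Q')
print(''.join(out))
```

Execution trace: 'N' (except TypeError) → 'X' (finally) → 'Q' (after the try/except). Output: NXQ

Answer: NXQ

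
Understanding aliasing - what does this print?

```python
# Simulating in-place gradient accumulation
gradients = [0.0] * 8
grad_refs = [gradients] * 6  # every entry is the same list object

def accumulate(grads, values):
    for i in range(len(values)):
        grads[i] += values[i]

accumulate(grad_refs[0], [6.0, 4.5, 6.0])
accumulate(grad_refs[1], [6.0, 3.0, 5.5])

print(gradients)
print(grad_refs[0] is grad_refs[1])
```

Key concept: gradient accumulation aliasing.
Step by step:
`gradients = [0.0] * 8` → gradients = [0.0, 0.0, 0.0, 0.0, 0.0, 0.0, 0.0, 0.0]
`grad_refs = [gradients] * 6` → grad_refs = [[0.0, 0.0, 0.0, 0.0, 0.0, 0.0, 0.0, 0.0], [0.0, 0.0, 0.0, 0.0, 0.0, 0.0, 0.0, 0.0], [0.0, 0.0, 0.0, 0.0, 0.0, 0.0, 0.0, 0.0], [0.0, 0.0, 0.0, 0.0, 0.0, 0.0, 0.0, 0.0], [0.0, 0.0, 0.0, 0.0, 0.0, 0.0, 0.0, 0.0], [0.0, 0.0, 0.0, 0.0, 0.0, 0.0, 0.0, 0.0]]
`accumulate(grad_refs[0], [6.0, 4.5, 6.0])` → gradients = [6.0, 4.5, 6.0, 0.0, 0.0, 0.0, 0.0, 0.0]; grad_refs = [[6.0, 4.5, 6.0, 0.0, 0.0, 0.0, 0.0, 0.0], [6.0, 4.5, 6.0, 0.0, 0.0, 0.0, 0.0, 0.0], [6.0, 4.5, 6.0, 0.0, 0.0, 0.0, 0.0, 0.0], [6.0, 4.5, 6.0, 0.0, 0.0, 0.0, 0.0, 0.0], [6.0, 4.5, 6.0, 0.0, 0.0, 0.0, 0.0, 0.0], [6.0, 4.5, 6.0, 0.0, 0.0, 0.0, 0.0, 0.0]]
`accumulate(grad_refs[1], [6.0, 3.0, 5.5])` → gradients = [12.0, 7.5, 11.5, 0.0, 0.0, 0.0, 0.0, 0.0]; grad_refs = [[12.0, 7.5, 11.5, 0.0, 0.0, 0.0, 0.0, 0.0], [12.0, 7.5, 11.5, 0.0, 0.0, 0.0, 0.0, 0.0], [12.0, 7.5, 11.5, 0.0, 0.0, 0.0, 0.0, 0.0], [12.0, 7.5, 11.5, 0.0, 0.0, 0.0, 0.0, 0.0], [12.0, 7.5, 11.5, 0.0, 0.0, 0.0, 0.0, 0.0], [12.0, 7.5, 11.5, 0.0, 0.0, 0.0, 0.0, 0.0]]
`print(gradients)` → prints [12.0, 7.5, 11.5, 0.0, 0.0, 0.0, 0.0, 0.0]
`print(grad_refs[0] is grad_refs[1])` → prints True

Answer:
[12.0, 7.5, 11.5, 0.0, 0.0, 0.0, 0.0, 0.0]
True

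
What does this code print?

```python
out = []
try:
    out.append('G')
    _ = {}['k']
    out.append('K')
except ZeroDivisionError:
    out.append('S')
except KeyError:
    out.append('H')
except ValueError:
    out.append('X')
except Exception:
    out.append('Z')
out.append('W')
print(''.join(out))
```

Execution trace: 'G' (try body) → 'H' (except KeyError) → 'W' (after the try/except). Output: GHW

Answer: GHW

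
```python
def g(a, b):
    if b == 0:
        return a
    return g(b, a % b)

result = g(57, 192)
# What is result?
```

g(57, 192) -> g(192, 57) -> g(57, 21) -> g(21, 15) -> g(15, 6) -> g(6, 3) -> g(3, 0) -> 3

Answer: 3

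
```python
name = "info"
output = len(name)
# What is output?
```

Trace:
`name = "info"` → name = 'info'
`output = len(name)` → output = 4
So output = 4

Answer: 4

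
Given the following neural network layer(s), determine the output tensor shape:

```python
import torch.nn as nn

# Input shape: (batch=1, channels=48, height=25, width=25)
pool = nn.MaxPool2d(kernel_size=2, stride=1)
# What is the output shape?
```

Input: (1, 48, 25, 25) -> Output: (1, 48, 24, 24)

Answer: (1, 48, 24, 24)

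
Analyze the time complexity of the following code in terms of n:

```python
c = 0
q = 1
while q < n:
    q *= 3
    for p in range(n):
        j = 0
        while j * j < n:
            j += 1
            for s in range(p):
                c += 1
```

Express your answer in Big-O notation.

Each loop level contributes: log n × n × √n × n. Multiplying the contributions gives O(n^2√n log n).

Answer: O(n^2√n log n)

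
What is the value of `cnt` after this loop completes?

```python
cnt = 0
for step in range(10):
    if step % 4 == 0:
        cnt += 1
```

Count numbers divisible by 4 in range(10)
`cnt` takes the values: 0 → 1 → 2 → 3

Answer: 3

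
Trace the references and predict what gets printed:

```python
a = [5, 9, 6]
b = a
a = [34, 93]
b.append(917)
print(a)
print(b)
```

Key concept: rebinding vs mutation: a is rebound to a new list, b still points at the original.
Step by step:
`a = [5, 9, 6]` → a = [5, 9, 6]
`b = a` → b = [5, 9, 6] (same object as a)
`a = [34, 93]` → a = [34, 93]
`b.append(917)` → b = [5, 9, 6, 917]
`print(a)` → prints [34, 93]
`print(b)` → prints [5, 9, 6, 917]

Answer:
[34, 93]
[5, 9, 6, 917]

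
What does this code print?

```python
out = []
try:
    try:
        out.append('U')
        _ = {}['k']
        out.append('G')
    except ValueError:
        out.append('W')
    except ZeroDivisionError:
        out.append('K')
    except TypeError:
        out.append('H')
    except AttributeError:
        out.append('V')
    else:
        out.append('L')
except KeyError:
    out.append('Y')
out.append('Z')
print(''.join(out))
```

Execution trace: 'U' (try body) → 'Y' (outer except KeyError) → 'Z' (after the try/except). Output: UYZ

Answer: UYZ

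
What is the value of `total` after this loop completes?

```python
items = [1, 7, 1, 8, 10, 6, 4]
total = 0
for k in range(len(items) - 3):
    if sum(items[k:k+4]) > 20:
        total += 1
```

Count windows with sum > 20
`total` takes the values: 0 → 1 → 2 → 3

Answer: 3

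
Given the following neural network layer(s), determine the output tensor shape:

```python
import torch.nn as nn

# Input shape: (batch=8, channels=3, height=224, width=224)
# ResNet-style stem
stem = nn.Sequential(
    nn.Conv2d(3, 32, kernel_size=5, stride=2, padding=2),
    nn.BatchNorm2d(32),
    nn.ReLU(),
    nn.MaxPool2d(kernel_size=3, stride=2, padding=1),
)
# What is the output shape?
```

Input: (8, 3, 224, 224) -> after Conv2d 5x5 stride=2: (8, 32, 112, 112) -> Output: (8, 32, 56, 56)

Answer: (8, 32, 56, 56)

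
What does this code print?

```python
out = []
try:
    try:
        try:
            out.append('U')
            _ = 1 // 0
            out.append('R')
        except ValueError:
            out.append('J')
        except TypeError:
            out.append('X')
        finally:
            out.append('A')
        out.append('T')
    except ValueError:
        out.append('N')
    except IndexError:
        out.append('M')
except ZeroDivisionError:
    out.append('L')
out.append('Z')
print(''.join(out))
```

Execution trace: 'U' (inner try body) → 'A' (inner finally) → 'L' (outer except ZeroDivisionError) → 'Z' (after the try/except). Output: UALZ

Answer: UALZ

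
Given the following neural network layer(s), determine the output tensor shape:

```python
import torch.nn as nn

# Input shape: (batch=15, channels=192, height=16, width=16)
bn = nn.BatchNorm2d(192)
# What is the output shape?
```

Input: (15, 192, 16, 16) -> Output: (15, 192, 16, 16)

Answer: (15, 192, 16, 16)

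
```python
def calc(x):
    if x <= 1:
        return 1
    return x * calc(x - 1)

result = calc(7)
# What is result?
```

calc(7) = 7 * 6 * 5 * 4 * 3 * 2 * 1 = 5040

Answer: 5040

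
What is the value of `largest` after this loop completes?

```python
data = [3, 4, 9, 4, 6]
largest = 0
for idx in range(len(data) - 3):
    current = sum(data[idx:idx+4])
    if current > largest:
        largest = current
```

Max sum of 4-element window in [3, 4, 9, 4, 6]
`largest` takes the values: 0 → 20 → 23

Answer: 23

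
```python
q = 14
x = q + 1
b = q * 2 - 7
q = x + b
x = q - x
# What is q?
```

Trace:
`q = 14` → q = 14
`x = q + 1` → x = 15
`b = q * 2 - 7` → b = 21
`q = x + b` → q = 36
`x = q - x` → x = 21
So q = 36

Answer: 36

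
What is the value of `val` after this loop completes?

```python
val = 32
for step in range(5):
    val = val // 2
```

Halve 5 times: 32 // 2^5 = 1
`val` takes the values: 32 → 16 → 8 → 4 → 2 → 1

Answer: 1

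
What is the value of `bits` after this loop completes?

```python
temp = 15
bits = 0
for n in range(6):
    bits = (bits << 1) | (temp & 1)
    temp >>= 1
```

Reverse lowest 6 bits of 15
`bits` takes the values: 0 → 1 → 3 → 7 → 15 → 30 → 60

Answer: 60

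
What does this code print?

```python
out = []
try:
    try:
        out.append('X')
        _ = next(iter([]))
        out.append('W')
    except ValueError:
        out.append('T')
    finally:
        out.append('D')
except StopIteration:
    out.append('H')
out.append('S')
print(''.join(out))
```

Execution trace: 'X' (try body) → 'D' (finally) → 'H' (outer except StopIteration) → 'S' (after the try/except). Output: XDHS

Answer: XDHS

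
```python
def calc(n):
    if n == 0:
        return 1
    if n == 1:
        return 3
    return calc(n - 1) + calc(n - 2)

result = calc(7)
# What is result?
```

Build up from base cases: calc(0)=1, calc(1)=3, calc(2)=4, calc(3)=7, calc(4)=11, calc(5)=18, calc(6)=29, ..., calc(7)=47

Answer: 47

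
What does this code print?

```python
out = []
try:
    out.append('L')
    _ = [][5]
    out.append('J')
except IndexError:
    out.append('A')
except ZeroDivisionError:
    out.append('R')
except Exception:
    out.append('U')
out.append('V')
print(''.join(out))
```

Execution trace: 'L' (try body) → 'A' (except IndexError) → 'V' (after the try/except). Output: LAV

Answer: LAV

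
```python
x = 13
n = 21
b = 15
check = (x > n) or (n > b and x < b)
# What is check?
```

Trace:
`x = 13` → x = 13
`n = 21` → n = 21
`b = 15` → b = 15
`check = (x > n) or (n > b and x < b)` → check = True
So check = True

Answer: True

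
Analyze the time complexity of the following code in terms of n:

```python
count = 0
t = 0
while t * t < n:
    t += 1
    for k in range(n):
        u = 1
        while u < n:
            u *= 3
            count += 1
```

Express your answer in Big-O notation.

Each loop level contributes: √n × n × log n. Multiplying the contributions gives O(n√n log n).

Answer: O(n√n log n)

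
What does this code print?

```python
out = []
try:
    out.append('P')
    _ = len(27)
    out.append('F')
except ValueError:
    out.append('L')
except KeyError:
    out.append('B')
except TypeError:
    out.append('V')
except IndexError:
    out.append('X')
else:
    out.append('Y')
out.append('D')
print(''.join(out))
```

Execution trace: 'P' (try body) → 'V' (except TypeError) → 'D' (after the try/except). Output: PVD

Answer: PVD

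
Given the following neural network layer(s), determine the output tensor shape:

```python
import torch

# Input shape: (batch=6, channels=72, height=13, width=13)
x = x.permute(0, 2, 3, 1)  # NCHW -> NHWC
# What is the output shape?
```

Input: (6, 72, 13, 13) -> Output: (6, 13, 13, 72)

Answer: (6, 13, 13, 72)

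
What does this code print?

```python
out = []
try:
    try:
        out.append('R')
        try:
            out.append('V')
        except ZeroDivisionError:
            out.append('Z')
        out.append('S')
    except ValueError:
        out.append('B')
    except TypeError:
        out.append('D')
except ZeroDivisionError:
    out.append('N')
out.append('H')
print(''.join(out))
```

Execution trace: 'R' (try body) → 'V' (inner try body, no exception) → 'S' (try body, no exception) → 'H' (after the try/except). Output: RVSH

Answer: RVSH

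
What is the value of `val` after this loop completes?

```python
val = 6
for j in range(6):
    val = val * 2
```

Multiply by 2, 6 times: 6 * 2^6 = 384
`val` takes the values: 6 → 12 → 24 → 48 → 96 → 192 → 384

Answer: 384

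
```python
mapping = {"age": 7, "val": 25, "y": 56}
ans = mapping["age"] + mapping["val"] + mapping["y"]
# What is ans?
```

Trace:
`mapping = {"age": 7, "val": 25, "y": 56}` → mapping = {'age': 7, 'val': 25, 'y': 56}
`ans = mapping["age"] + mapping["val"] + mapping["y"]` → ans = 88
So ans = 88

Answer: 88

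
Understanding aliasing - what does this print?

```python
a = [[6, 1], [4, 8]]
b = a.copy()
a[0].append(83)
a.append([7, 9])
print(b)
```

Key concept: shallow copy with nested lists.
Step by step:
`a = [[6, 1], [4, 8]]` → a = [[6, 1], [4, 8]]
`b = a.copy()` → b = [[6, 1], [4, 8]]
`a[0].append(83)` → a = [[6, 1, 83], [4, 8]]; b = [[6, 1, 83], [4, 8]]
`a.append([7, 9])` → a = [[6, 1, 83], [4, 8], [7, 9]]
`print(b)` → prints [[6, 1, 83], [4, 8]]

Answer: [[6, 1, 83], [4, 8]]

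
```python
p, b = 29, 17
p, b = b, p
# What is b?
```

Trace:
`p, b = 29, 17` → p = 29; b = 17
`p, b = b, p` → p = 17; b = 29
So b = 29

Answer: 29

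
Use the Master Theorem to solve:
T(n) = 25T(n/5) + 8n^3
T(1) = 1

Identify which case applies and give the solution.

a=25, b=5, f(n)=8n^3. log_5(25) = 2. Since c=3 > 2 and the regularity condition holds (25(n/5)^3 = (25/5^3)n^3 with 25/5^3 < 1), Case 3 applies: T(n) = Θ(f(n)) = O(n^3).

Answer: O(n^3) - Case 3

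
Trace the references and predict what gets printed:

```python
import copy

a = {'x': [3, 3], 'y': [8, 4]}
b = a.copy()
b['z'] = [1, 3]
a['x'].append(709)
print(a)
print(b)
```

Key concept: shallow copy of dict with mutable values.
Step by step:
`a = {'x': [3, 3], 'y': [8, 4]}` → a = {'x': [3, 3], 'y': [8, 4]}
`b = a.copy()` → b = {'x': [3, 3], 'y': [8, 4]}
`b['z'] = [1, 3]` → b = {'x': [3, 3], 'y': [8, 4], 'z': [1, 3]}
`a['x'].append(709)` → a = {'x': [3, 3, 709], 'y': [8, 4]}; b = {'x': [3, 3, 709], 'y': [8, 4], 'z': [1, 3]}
`print(a)` → prints {'x': [3, 3, 709], 'y': [8, 4]}
`print(b)` → prints {'x': [3, 3, 709], 'y': [8, 4], 'z': [1, 3]}

Answer:
{'x': [3, 3, 709], 'y': [8, 4]}
{'x': [3, 3, 709], 'y': [8, 4], 'z': [1, 3]}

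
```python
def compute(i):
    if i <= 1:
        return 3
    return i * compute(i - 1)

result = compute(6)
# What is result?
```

compute(6) = 6 * 5 * 4 * 3 * 2 * 3 = 2160

Answer: 2160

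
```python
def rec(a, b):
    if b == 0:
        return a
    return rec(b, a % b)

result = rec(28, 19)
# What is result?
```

rec(28, 19) -> rec(19, 9) -> rec(9, 1) -> rec(1, 0) -> 1

Answer: 1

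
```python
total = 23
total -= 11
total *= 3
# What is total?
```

Trace:
`total = 23` → total = 23
`total -= 11` → total = 12
`total *= 3` → total = 36
So total = 36

Answer: 36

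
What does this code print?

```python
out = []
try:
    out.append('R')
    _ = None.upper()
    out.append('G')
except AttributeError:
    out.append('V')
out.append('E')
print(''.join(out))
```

Execution trace: 'R' (try body) → 'V' (except AttributeError) → 'E' (after the try/except). Output: RVE

Answer: RVE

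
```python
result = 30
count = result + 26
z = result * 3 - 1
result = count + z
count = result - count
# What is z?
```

Trace:
`result = 30` → result = 30
`count = result + 26` → count = 56
`z = result * 3 - 1` → z = 89
`result = count + z` → result = 145
`count = result - count` → count = 89
So z = 89

Answer: 89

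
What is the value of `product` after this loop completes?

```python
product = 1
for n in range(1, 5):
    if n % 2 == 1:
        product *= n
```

Product of odd numbers 1 to 4
`product` takes the values: 1 → 3

Answer: 3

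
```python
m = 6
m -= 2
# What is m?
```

Trace:
`m = 6` → m = 6
`m -= 2` → m = 4
So m = 4

Answer: 4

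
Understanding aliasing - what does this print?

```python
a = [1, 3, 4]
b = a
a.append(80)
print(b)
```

Key concept: basic list aliasing.
Step by step:
`a = [1, 3, 4]` → a = [1, 3, 4]
`b = a` → b = [1, 3, 4] (same object as a)
`a.append(80)` → a = [1, 3, 4, 80] (same object as b); b = [1, 3, 4, 80] (same object as a)
`print(b)` → prints [1, 3, 4, 80]

Answer: [1, 3, 4, 80]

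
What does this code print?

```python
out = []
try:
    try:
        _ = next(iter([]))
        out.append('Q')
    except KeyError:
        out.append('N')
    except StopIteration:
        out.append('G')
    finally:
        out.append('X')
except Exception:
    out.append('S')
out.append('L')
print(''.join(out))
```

Execution trace: 'G' (inner except StopIteration) → 'X' (inner finally) → 'L' (after the try/except). Output: GXL

Answer: GXL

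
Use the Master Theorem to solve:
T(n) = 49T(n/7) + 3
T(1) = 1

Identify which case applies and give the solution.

a=49, b=7, f(n)=3. log_7(49) = 2. Since c=0 < 2, Case 1 applies: T(n) = Θ(n^log_b(a)) = O(n^2).

Answer: O(n^2) - Case 1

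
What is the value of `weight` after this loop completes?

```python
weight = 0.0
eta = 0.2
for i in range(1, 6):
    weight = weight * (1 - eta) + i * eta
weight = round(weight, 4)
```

Moving average with lr=0.2
`weight` takes the values: 0.0 → 0.2 → 0.56 → 1.048 → 1.6384 → 2.31072 → 2.3107

Answer: 2.3107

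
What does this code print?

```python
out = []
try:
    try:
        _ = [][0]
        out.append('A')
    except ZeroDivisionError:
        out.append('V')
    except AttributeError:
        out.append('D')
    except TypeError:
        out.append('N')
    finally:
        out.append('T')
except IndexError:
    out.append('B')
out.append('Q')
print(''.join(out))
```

Execution trace: 'T' (inner finally) → 'B' (outer except IndexError) → 'Q' (after the try/except). Output: TBQ

Answer: TBQ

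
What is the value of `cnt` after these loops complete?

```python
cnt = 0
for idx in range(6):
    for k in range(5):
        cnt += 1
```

6 * 5 = 30
`cnt` takes the values: 0 → 1 → 2 → 3 → 4 → 5 → 6 → 7 → 8 → 9 → 10 → 11 → 12 → 13 → 14 → 15 → 16 → 17 → 18 → 19 → 20 → 21 → 22 → 23 → 24 → 25 → 26 → 27 → 28 → 29 → 30

Answer: 30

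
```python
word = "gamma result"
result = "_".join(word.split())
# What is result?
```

Trace:
`word = "gamma result"` → word = 'gamma result'
`result = "_".join(word.split())` → result = 'gamma_result'
So result = 'gamma_result'

Answer: 'gamma_result'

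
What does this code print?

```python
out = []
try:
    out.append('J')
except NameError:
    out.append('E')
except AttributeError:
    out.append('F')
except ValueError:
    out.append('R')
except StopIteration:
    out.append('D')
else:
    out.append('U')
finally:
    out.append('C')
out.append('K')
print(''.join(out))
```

Execution trace: 'J' (try body, no exception) → 'U' (else) → 'C' (finally) → 'K' (after the try/except). Output: JUCK

Answer: JUCK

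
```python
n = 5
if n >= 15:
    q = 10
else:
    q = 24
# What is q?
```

Trace:
`n = 5` → n = 5
`if n >= 15: ...` → n >= 15 is False, take else branch → q = 24
So q = 24

Answer: 24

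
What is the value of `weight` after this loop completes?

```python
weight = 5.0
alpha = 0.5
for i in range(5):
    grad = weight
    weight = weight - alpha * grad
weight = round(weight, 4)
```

Gradient descent: w = 5.0 * (1 - 0.5)^5
`weight` takes the values: 5.0 → 2.5 → 1.25 → 0.625 → 0.3125 → 0.15625 → 0.1562

Answer: 0.1562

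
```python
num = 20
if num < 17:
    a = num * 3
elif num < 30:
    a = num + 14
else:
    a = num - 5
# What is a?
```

Trace:
`num = 20` → num = 20
`if num < 17: ...` → num < 17 is False, num < 30 is True → a = 34
So a = 34

Answer: 34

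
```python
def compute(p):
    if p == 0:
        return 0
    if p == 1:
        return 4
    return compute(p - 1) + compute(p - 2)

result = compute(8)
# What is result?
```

Build up from base cases: compute(0)=0, compute(1)=4, compute(2)=4, compute(3)=8, compute(4)=12, compute(5)=20, compute(6)=32, ..., compute(8)=84

Answer: 84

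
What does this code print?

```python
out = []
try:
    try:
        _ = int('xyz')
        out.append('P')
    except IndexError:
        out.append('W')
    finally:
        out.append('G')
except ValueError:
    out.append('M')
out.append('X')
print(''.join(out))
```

Execution trace: 'G' (inner finally) → 'M' (outer except ValueError) → 'X' (after the try/except). Output: GMX

Answer: GMX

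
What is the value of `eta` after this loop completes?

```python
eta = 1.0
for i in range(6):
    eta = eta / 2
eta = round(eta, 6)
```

Halving LR 6 times: 1 / 2^6
`eta` takes the values: 1.0 → 0.5 → 0.25 → 0.125 → 0.0625 → 0.03125 → 0.015625

Answer: 0.015625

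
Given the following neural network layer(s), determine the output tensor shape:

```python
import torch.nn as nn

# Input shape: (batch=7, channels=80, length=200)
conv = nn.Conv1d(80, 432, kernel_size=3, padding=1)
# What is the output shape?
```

Input: (7, 80, 200) -> Output: (7, 432, 200)

Answer: (7, 432, 200)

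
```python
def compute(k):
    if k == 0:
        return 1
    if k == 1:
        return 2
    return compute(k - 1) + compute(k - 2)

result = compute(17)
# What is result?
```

Build up from base cases: compute(0)=1, compute(1)=2, compute(2)=3, compute(3)=5, compute(4)=8, compute(5)=13, compute(6)=21, ..., compute(17)=4181

Answer: 4181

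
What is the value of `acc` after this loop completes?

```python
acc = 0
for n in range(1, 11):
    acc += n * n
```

Sum of squares 1² to 10² = 385
`acc` takes the values: 0 → 1 → 5 → 14 → 30 → 55 → 91 → 140 → 204 → 285 → 385

Answer: 385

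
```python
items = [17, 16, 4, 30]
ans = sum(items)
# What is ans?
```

Trace:
`items = [17, 16, 4, 30]` → items = [17, 16, 4, 30]
`ans = sum(items)` → ans = 67
So ans = 67

Answer: 67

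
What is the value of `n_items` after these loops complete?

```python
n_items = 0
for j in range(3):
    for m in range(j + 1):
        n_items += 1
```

Triangle: 1 + 2 + ... + 3
`n_items` takes the values: 0 → 1 → 2 → 3 → 4 → 5 → 6

Answer: 6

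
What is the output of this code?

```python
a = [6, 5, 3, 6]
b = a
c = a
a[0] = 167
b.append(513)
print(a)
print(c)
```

Key concept: multiple aliases.
Step by step:
`a = [6, 5, 3, 6]` → a = [6, 5, 3, 6]
`b = a` → b = [6, 5, 3, 6] (same object as a)
`c = a` → c = [6, 5, 3, 6] (same object as a, b)
`a[0] = 167` → a = [167, 5, 3, 6] (same object as b, c); b = [167, 5, 3, 6] (same object as a, c); c = [167, 5, 3, 6] (same object as a, b)
`b.append(513)` → a = [167, 5, 3, 6, 513] (same object as b, c); b = [167, 5, 3, 6, 513] (same object as a, c); c = [167, 5, 3, 6, 513] (same object as a, b)
`print(a)` → prints [167, 5, 3, 6, 513]
`print(c)` → prints [167, 5, 3, 6, 513]

Answer:
[167, 5, 3, 6, 513]
[167, 5, 3, 6, 513]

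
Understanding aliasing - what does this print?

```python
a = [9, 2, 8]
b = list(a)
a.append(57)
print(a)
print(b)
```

Key concept: list() constructor creates copy.
Step by step:
`a = [9, 2, 8]` → a = [9, 2, 8]
`b = list(a)` → b = [9, 2, 8]
`a.append(57)` → a = [9, 2, 8, 57]
`print(a)` → prints [9, 2, 8, 57]
`print(b)` → prints [9, 2, 8]

Answer:
[9, 2, 8, 57]
[9, 2, 8]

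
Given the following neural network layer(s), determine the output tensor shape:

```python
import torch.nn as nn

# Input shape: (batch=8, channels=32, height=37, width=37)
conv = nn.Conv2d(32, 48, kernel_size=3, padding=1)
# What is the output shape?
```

Input: (8, 32, 37, 37) -> Output: (8, 48, 37, 37)

Answer: (8, 48, 37, 37)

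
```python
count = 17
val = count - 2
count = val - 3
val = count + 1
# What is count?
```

Trace:
`count = 17` → count = 17
`val = count - 2` → val = 15
`count = val - 3` → count = 12
`val = count + 1` → val = 13
So count = 12

Answer: 12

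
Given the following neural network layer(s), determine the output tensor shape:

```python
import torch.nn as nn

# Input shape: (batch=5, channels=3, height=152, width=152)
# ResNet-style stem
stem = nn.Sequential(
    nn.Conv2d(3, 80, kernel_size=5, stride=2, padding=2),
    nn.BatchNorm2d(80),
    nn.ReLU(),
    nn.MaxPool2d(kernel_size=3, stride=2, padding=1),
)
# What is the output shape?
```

Input: (5, 3, 152, 152) -> after Conv2d 5x5 stride=2: (5, 80, 76, 76) -> Output: (5, 80, 38, 38)

Answer: (5, 80, 38, 38)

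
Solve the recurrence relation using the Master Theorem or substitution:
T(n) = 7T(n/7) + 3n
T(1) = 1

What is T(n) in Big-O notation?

By Master Theorem: a=7, b=7, f(n)=3n. Since log_7(7) = 1 and f(n) = Θ(n^1), Case 2 applies. T(n) = O(n log n).

Answer: O(n log n)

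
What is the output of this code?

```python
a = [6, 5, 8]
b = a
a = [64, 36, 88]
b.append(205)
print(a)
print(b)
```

Key concept: rebinding vs mutation: a is rebound to a new list, b still points at the original.
Step by step:
`a = [6, 5, 8]` → a = [6, 5, 8]
`b = a` → b = [6, 5, 8] (same object as a)
`a = [64, 36, 88]` → a = [64, 36, 88]
`b.append(205)` → b = [6, 5, 8, 205]
`print(a)` → prints [64, 36, 88]
`print(b)` → prints [6, 5, 8, 205]

Answer:
[64, 36, 88]
[6, 5, 8, 205]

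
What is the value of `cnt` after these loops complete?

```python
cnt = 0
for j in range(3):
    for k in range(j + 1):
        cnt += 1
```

Triangle: 1 + 2 + ... + 3
`cnt` takes the values: 0 → 1 → 2 → 3 → 4 → 5 → 6

Answer: 6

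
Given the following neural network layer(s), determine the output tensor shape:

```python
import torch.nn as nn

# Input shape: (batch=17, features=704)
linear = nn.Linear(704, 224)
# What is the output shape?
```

Input: (17, 704) -> Output: (17, 224)

Answer: (17, 224)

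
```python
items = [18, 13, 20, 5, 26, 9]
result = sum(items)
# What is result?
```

Trace:
`items = [18, 13, 20, 5, 26, 9]` → items = [18, 13, 20, 5, 26, 9]
`result = sum(items)` → result = 91
So result = 91

Answer: 91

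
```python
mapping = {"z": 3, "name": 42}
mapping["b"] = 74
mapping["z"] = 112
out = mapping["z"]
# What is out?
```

Trace:
`mapping = {"z": 3, "name": 42}` → mapping = {'z': 3, 'name': 42}
`mapping["b"] = 74` → mapping = {'z': 3, 'name': 42, 'b': 74}
`mapping["z"] = 112` → mapping = {'z': 112, 'name': 42, 'b': 74}
`out = mapping["z"]` → out = 112
So out = 112

Answer: 112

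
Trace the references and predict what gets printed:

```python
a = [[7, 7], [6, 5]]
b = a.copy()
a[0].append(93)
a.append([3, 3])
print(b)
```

Key concept: shallow copy with nested lists.
Step by step:
`a = [[7, 7], [6, 5]]` → a = [[7, 7], [6, 5]]
`b = a.copy()` → b = [[7, 7], [6, 5]]
`a[0].append(93)` → a = [[7, 7, 93], [6, 5]]; b = [[7, 7, 93], [6, 5]]
`a.append([3, 3])` → a = [[7, 7, 93], [6, 5], [3, 3]]
`print(b)` → prints [[7, 7, 93], [6, 5]]

Answer: [[7, 7, 93], [6, 5]]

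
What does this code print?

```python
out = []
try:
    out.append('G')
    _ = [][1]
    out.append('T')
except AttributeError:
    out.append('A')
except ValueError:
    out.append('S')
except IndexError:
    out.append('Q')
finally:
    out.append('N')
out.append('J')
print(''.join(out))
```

Execution trace: 'G' (try body) → 'Q' (except IndexError) → 'N' (finally) → 'J' (after the try/except). Output: GQNJ

Answer: GQNJ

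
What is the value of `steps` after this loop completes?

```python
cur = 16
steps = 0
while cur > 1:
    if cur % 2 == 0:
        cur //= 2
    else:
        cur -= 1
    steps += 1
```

Steps to reduce 16 to 1
`steps` takes the values: 0 → 1 → 2 → 3 → 4

Answer: 4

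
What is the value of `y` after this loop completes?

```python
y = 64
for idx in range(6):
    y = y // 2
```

Halve 6 times: 64 // 2^6 = 1
`y` takes the values: 64 → 32 → 16 → 8 → 4 → 2 → 1

Answer: 1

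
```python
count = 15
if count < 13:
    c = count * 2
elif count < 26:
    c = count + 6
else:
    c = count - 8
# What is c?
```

Trace:
`count = 15` → count = 15
`if count < 13: ...` → count < 13 is False, count < 26 is True → c = 21
So c = 21

Answer: 21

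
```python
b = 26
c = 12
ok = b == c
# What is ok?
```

Trace:
`b = 26` → b = 26
`c = 12` → c = 12
`ok = b == c` → ok = False
So ok = False

Answer: False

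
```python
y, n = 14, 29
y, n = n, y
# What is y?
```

Trace:
`y, n = 14, 29` → y = 14; n = 29
`y, n = n, y` → y = 29; n = 14
So y = 29

Answer: 29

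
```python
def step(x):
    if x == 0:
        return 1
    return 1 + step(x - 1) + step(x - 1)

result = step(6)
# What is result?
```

step(x) = 1 + 2·step(x-1), step(0)=1. Closed form: (1+1)·2^6 - 1 = 127.

Answer: 127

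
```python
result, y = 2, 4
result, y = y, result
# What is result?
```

Trace:
`result, y = 2, 4` → result = 2; y = 4
`result, y = y, result` → result = 4; y = 2
So result = 4

Answer: 4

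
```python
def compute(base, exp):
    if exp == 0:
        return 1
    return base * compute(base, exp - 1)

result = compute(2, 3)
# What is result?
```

compute(2, 3) = 2 * 2 * 2 = 8

Answer: 8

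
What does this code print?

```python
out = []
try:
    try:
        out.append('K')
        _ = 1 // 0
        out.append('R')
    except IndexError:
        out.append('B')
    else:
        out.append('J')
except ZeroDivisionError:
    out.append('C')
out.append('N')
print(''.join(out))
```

Execution trace: 'K' (try body) → 'C' (outer except ZeroDivisionError) → 'N' (after the try/except). Output: KCN

Answer: KCN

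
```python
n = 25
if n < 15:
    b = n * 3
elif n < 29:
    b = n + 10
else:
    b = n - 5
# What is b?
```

Trace:
`n = 25` → n = 25
`if n < 15: ...` → n < 15 is False, n < 29 is True → b = 35
So b = 35

Answer: 35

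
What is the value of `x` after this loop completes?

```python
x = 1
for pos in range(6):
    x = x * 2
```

Multiply by 2, 6 times: 1 * 2^6 = 64
`x` takes the values: 1 → 2 → 4 → 8 → 16 → 32 → 64

Answer: 64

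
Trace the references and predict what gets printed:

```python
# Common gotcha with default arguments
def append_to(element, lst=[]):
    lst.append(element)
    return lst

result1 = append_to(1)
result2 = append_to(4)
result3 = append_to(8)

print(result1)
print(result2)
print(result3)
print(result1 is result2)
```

Key concept: mutable default argument gotcha.
Step by step:
`result1 = append_to(1)` → result1 = [1]
`result2 = append_to(4)` → result1 = [1, 4] (same object as result2); result2 = [1, 4] (same object as result1)
`result3 = append_to(8)` → result1 = [1, 4, 8] (same object as result2, result3); result2 = [1, 4, 8] (same object as result1, result3); result3 = [1, 4, 8] (same object as result1, result2)
`print(result1)` → prints [1, 4, 8]
`print(result2)` → prints [1, 4, 8]
`print(result3)` → prints [1, 4, 8]
`print(result1 is result2)` → prints True

Answer:
[1, 4, 8]
[1, 4, 8]
[1, 4, 8]
True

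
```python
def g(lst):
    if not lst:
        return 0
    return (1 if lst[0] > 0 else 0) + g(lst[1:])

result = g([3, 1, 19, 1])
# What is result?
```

Count of positive elements in [3, 1, 19, 1] = 4

Answer: 4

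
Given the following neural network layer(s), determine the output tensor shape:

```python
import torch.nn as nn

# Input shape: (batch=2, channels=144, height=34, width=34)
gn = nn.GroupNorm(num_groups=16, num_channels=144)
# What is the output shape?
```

Input: (2, 144, 34, 34) -> Output: (2, 144, 34, 34)

Answer: (2, 144, 34, 34)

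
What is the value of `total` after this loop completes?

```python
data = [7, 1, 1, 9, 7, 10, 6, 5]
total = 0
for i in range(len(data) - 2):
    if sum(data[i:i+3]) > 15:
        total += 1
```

Count windows with sum > 15
`total` takes the values: 0 → 1 → 2 → 3 → 4

Answer: 4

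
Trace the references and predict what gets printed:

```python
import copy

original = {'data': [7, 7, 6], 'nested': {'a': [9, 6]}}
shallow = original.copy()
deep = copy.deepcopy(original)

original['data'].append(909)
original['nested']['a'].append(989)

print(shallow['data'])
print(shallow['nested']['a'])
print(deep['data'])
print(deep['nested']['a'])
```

Key concept: comparing shallow vs deep copy.
Step by step:
`original = {'data': [7, 7, 6], 'nested': {'a': [9, 6]}}` → original = {'data': [7, 7, 6], 'nested': {'a': [9, 6]}}
`shallow = original.copy()` → shallow = {'data': [7, 7, 6], 'nested': {'a': [9, 6]}}
`deep = copy.deepcopy(original)` → deep = {'data': [7, 7, 6], 'nested': {'a': [9, 6]}}
`original['data'].append(909)` → original = {'data': [7, 7, 6, 909], 'nested': {'a': [9, 6]}}; shallow = {'data': [7, 7, 6, 909], 'nested': {'a': [9, 6]}}
`original['nested']['a'].append(989)` → original = {'data': [7, 7, 6, 909], 'nested': {'a': [9, 6, 989]}}; shallow = {'data': [7, 7, 6, 909], 'nested': {'a': [9, 6, 989]}}
`print(shallow['data'])` → prints [7, 7, 6, 909]
`print(shallow['nested']['a'])` → prints [9, 6, 989]
`print(deep['data'])` → prints [7, 7, 6]
`print(deep['nested']['a'])` → prints [9, 6]

Answer:
[7, 7, 6, 909]
[9, 6, 989]
[7, 7, 6]
[9, 6]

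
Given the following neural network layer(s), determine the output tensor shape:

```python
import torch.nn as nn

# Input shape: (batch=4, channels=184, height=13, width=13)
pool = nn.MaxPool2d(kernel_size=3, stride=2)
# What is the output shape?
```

Input: (4, 184, 13, 13) -> Output: (4, 184, 6, 6)

Answer: (4, 184, 6, 6)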